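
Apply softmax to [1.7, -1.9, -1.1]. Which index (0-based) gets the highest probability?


Softmax is a monotonic transformation, so it preserves the argmax.
We need to find the index of the maximum logit.
Index 0: 1.7
Index 1: -1.9
Index 2: -1.1
Maximum logit = 1.7 at index 0

0


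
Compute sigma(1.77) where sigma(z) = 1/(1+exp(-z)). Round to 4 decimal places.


sigmoid(z) = 1 / (1 + exp(-z))
exp(-(1.77)) = exp(-1.77) = 0.1703
1 + 0.1703 = 1.1703
1 / 1.1703 = 0.8545

0.8545


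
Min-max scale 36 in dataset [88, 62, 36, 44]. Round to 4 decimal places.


Min = 36, Max = 88
Range = 88 - 36 = 52
Scaled = (x - min) / (max - min)
= (36 - 36) / 52
= 0 / 52
= 0.0000

0.0000


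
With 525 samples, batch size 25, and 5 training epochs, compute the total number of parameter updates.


Iterations per epoch = 525 / 25 = 21
Total updates = iterations_per_epoch * epochs
= 21 * 5
= 105

105


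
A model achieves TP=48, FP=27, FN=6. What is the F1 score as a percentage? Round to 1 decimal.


Precision = TP / (TP + FP) = 48 / 75 = 0.64
Recall = TP / (TP + FN) = 48 / 54 = 0.8889
F1 = 2 * P * R / (P + R)
= 2 * 0.64 * 0.8889 / (0.64 + 0.8889)
= 1.1378 / 1.5289
= 0.7442
As percentage: 74.4%

74.4


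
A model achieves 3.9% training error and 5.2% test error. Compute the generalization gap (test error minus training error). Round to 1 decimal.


Generalization gap = test_error - train_error
= 5.2 - 3.9
= 1.3%
A small gap suggests good generalization.

1.3


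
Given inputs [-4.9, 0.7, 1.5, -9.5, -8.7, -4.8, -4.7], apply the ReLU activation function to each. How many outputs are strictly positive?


ReLU(x) = max(0, x) for each element:
ReLU(-4.9) = 0
ReLU(0.7) = 0.7
ReLU(1.5) = 1.5
ReLU(-9.5) = 0
ReLU(-8.7) = 0
ReLU(-4.8) = 0
ReLU(-4.7) = 0
Active neurons (>0): 2

2


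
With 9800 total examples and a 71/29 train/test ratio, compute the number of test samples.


Train samples = 9800 * 71% = 6958
Test samples = 9800 - 6958
= 2842

2842


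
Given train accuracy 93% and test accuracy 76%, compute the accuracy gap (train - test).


Gap = train_accuracy - test_accuracy
= 93 - 76
= 17%
This gap suggests the model is overfitting.

17


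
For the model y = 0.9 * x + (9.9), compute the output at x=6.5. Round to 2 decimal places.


y = 0.9 * 6.5 + (9.9)
= 5.85 + (9.9)
= 15.75

15.75


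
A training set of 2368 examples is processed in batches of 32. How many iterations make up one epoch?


Iterations per epoch = dataset_size / batch_size
= 2368 / 32
= 74

74


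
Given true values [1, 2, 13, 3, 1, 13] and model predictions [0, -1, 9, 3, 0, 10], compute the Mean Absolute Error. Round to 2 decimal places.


Absolute errors: [1, 3, 4, 0, 1, 3]
Sum of absolute errors = 12
MAE = 12 / 6 = 2.00

2.00


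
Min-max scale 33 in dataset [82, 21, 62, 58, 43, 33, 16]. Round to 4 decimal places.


Min = 16, Max = 82
Range = 82 - 16 = 66
Scaled = (x - min) / (max - min)
= (33 - 16) / 66
= 17 / 66
= 0.2576

0.2576


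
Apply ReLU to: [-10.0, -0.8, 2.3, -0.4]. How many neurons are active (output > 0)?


ReLU(x) = max(0, x) for each element:
ReLU(-10.0) = 0
ReLU(-0.8) = 0
ReLU(2.3) = 2.3
ReLU(-0.4) = 0
Active neurons (>0): 1

1


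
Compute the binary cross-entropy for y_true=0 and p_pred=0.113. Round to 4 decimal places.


For y=0: Loss = -log(1-p)
= -log(1 - 0.113)
= -log(0.887)
= -(-0.1199)
= 0.1199

0.1199


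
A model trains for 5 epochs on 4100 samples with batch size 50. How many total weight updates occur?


Iterations per epoch = 4100 / 50 = 82
Total updates = iterations_per_epoch * epochs
= 82 * 5
= 410

410


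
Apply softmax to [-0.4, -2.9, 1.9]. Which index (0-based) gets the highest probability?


Softmax is a monotonic transformation, so it preserves the argmax.
We need to find the index of the maximum logit.
Index 0: -0.4
Index 1: -2.9
Index 2: 1.9
Maximum logit = 1.9 at index 2

2


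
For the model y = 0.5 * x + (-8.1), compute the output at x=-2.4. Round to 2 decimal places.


y = 0.5 * -2.4 + (-8.1)
= -1.2 + (-8.1)
= -9.30

-9.30


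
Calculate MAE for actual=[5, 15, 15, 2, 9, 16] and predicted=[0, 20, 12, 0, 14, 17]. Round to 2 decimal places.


Absolute errors: [5, 5, 3, 2, 5, 1]
Sum of absolute errors = 21
MAE = 21 / 6 = 3.50

3.50


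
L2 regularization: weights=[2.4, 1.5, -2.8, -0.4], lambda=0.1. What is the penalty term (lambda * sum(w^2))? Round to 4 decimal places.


Squaring each weight:
2.4^2 = 5.76
1.5^2 = 2.25
(-2.8)^2 = 7.84
(-0.4)^2 = 0.16
Sum of squares = 16.01
Penalty = 0.1 * 16.01 = 1.6010

1.6010


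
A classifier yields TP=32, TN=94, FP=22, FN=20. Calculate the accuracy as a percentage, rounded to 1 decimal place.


Accuracy = (TP + TN) / (TP + TN + FP + FN) * 100
= (32 + 94) / (32 + 94 + 22 + 20)
= 126 / 168
= 0.75
= 75.0%

75.0


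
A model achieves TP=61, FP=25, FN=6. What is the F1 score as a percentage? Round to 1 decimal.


Precision = TP / (TP + FP) = 61 / 86 = 0.7093
Recall = TP / (TP + FN) = 61 / 67 = 0.9104
F1 = 2 * P * R / (P + R)
= 2 * 0.7093 * 0.9104 / (0.7093 + 0.9104)
= 1.2916 / 1.6198
= 0.7974
As percentage: 79.7%

79.7


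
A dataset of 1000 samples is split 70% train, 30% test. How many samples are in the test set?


Train samples = 1000 * 70% = 700
Test samples = 1000 - 700
= 300

300


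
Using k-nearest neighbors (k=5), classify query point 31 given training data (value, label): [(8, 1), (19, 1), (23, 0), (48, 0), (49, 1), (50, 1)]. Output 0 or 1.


Distances from query 31:
Point 23 (class 0): distance = 8
Point 19 (class 1): distance = 12
Point 48 (class 0): distance = 17
Point 49 (class 1): distance = 18
Point 50 (class 1): distance = 19
K=5 nearest neighbors: classes = [0, 1, 0, 1, 1]
Votes for class 1: 3 / 5
Majority vote => class 1

1


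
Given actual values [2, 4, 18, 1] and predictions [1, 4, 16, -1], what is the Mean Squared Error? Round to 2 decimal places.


Differences: [1, 0, 2, 2]
Squared errors: [1, 0, 4, 4]
Sum of squared errors = 9
MSE = 9 / 4 = 2.25

2.25


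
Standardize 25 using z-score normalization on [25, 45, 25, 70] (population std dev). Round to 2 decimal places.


Mean = (25 + 45 + 25 + 70) / 4 = 41.25
Variance = sum((x_i - mean)^2) / n = 342.1875
Std = sqrt(342.1875) = 18.4983
Z = (x - mean) / std
= (25 - 41.25) / 18.4983
= -16.25 / 18.4983
= -0.88

-0.88


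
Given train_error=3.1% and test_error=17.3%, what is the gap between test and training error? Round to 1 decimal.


Generalization gap = test_error - train_error
= 17.3 - 3.1
= 14.2%
A large gap suggests overfitting.

14.2


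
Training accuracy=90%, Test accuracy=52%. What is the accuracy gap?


Gap = train_accuracy - test_accuracy
= 90 - 52
= 38%
This large gap strongly indicates overfitting.

38


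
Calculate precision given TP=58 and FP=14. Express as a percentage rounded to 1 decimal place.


Precision = TP / (TP + FP) * 100
= 58 / (58 + 14)
= 58 / 72
= 0.8056
= 80.6%

80.6


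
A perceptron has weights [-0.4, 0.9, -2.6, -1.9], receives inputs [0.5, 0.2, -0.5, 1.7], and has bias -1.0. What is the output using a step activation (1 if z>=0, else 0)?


z = w . x + b
= -0.4*0.5 + 0.9*0.2 + -2.6*-0.5 + -1.9*1.7 + -1.0
= -0.2 + 0.18 + 1.3 + -3.23 + -1.0
= -1.95 + -1.0
= -2.95
Since z = -2.95 < 0, output = 0

0


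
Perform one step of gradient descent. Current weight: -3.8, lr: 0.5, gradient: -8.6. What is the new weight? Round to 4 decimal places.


w_new = w_old - lr * gradient
= -3.8 - 0.5 * -8.6
= -3.8 - (-4.3)
= 0.5000

0.5000


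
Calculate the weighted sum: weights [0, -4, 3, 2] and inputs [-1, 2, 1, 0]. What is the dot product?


Element-wise products:
0 * -1 = 0
-4 * 2 = -8
3 * 1 = 3
2 * 0 = 0
Sum = 0 + -8 + 3 + 0
= -5

-5


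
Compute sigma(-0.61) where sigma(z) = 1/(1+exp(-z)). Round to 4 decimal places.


sigmoid(z) = 1 / (1 + exp(-z))
exp(-(-0.61)) = exp(0.61) = 1.8404
1 + 1.8404 = 2.8404
1 / 2.8404 = 0.3521

0.3521


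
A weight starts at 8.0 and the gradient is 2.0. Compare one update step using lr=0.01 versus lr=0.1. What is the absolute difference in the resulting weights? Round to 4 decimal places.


With lr=0.01: w_new = 8.0 - 0.01 * 2.0 = 7.98
With lr=0.1: w_new = 8.0 - 0.1 * 2.0 = 7.8
Absolute difference = |7.98 - 7.8|
= 0.1800

0.1800


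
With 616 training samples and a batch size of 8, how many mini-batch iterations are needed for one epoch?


Iterations per epoch = dataset_size / batch_size
= 616 / 8
= 77

77


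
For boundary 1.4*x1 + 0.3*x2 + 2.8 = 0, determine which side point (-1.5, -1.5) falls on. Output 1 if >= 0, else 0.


Compute 1.4 * -1.5 + 0.3 * -1.5 + 2.8
= -2.1 + -0.45 + 2.8
= 0.25
Since 0.25 >= 0, the point is on the positive side.

1


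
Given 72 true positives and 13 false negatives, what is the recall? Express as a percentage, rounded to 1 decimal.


Recall = TP / (TP + FN) * 100
= 72 / (72 + 13)
= 72 / 85
= 0.8471
= 84.7%

84.7


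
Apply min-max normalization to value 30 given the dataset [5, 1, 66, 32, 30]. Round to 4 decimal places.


Min = 1, Max = 66
Range = 66 - 1 = 65
Scaled = (x - min) / (max - min)
= (30 - 1) / 65
= 29 / 65
= 0.4462

0.4462


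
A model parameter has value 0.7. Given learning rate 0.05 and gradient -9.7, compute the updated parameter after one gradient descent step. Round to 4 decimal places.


w_new = w_old - lr * gradient
= 0.7 - 0.05 * -9.7
= 0.7 - (-0.485)
= 1.1850

1.1850


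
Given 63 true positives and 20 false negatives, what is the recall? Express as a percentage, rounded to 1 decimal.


Recall = TP / (TP + FN) * 100
= 63 / (63 + 20)
= 63 / 83
= 0.759
= 75.9%

75.9


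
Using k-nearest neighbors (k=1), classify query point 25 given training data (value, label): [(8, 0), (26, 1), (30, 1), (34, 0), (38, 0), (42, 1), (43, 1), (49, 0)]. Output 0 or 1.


Distances from query 25:
Point 26 (class 1): distance = 1
K=1 nearest neighbors: classes = [1]
Votes for class 1: 1 / 1
Majority vote => class 1

1


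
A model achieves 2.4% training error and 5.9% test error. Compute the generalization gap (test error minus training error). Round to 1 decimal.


Generalization gap = test_error - train_error
= 5.9 - 2.4
= 3.5%
A moderate gap.

3.5


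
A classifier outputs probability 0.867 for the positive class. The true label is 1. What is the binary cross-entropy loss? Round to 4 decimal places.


For y=1: Loss = -log(p)
= -log(0.867)
= -(-0.1427)
= 0.1427

0.1427


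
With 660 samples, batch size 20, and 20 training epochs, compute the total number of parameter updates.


Iterations per epoch = 660 / 20 = 33
Total updates = iterations_per_epoch * epochs
= 33 * 20
= 660

660


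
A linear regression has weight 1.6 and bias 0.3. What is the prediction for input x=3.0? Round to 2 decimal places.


y = 1.6 * 3.0 + (0.3)
= 4.8 + (0.3)
= 5.10

5.10


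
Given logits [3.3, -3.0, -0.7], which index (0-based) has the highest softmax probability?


Softmax is a monotonic transformation, so it preserves the argmax.
We need to find the index of the maximum logit.
Index 0: 3.3
Index 1: -3.0
Index 2: -0.7
Maximum logit = 3.3 at index 0

0


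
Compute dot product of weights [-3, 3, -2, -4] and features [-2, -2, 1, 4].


Element-wise products:
-3 * -2 = 6
3 * -2 = -6
-2 * 1 = -2
-4 * 4 = -16
Sum = 6 + -6 + -2 + -16
= -18

-18


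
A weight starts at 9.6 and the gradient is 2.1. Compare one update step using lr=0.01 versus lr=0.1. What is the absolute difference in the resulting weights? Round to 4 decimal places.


With lr=0.01: w_new = 9.6 - 0.01 * 2.1 = 9.579
With lr=0.1: w_new = 9.6 - 0.1 * 2.1 = 9.39
Absolute difference = |9.579 - 9.39|
= 0.1890

0.1890


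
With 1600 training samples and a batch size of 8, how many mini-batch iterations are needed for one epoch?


Iterations per epoch = dataset_size / batch_size
= 1600 / 8
= 200

200


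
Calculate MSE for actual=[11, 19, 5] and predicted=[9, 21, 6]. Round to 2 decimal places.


Differences: [2, -2, -1]
Squared errors: [4, 4, 1]
Sum of squared errors = 9
MSE = 9 / 3 = 3.00

3.00


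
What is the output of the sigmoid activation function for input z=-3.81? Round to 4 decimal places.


sigmoid(z) = 1 / (1 + exp(-z))
exp(-(-3.81)) = exp(3.81) = 45.1504
1 + 45.1504 = 46.1504
1 / 46.1504 = 0.0217

0.0217


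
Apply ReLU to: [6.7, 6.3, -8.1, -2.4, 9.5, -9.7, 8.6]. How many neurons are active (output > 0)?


ReLU(x) = max(0, x) for each element:
ReLU(6.7) = 6.7
ReLU(6.3) = 6.3
ReLU(-8.1) = 0
ReLU(-2.4) = 0
ReLU(9.5) = 9.5
ReLU(-9.7) = 0
ReLU(8.6) = 8.6
Active neurons (>0): 4

4


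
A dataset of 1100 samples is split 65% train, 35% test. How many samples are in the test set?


Train samples = 1100 * 65% = 715
Test samples = 1100 - 715
= 385

385


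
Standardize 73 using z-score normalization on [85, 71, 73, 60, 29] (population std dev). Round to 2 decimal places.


Mean = (85 + 71 + 73 + 60 + 29) / 5 = 63.6
Variance = sum((x_i - mean)^2) / n = 362.24
Std = sqrt(362.24) = 19.0326
Z = (x - mean) / std
= (73 - 63.6) / 19.0326
= 9.4 / 19.0326
= 0.49

0.49


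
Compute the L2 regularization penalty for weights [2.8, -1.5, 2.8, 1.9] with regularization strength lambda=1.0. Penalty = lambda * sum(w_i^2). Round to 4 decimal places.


Squaring each weight:
2.8^2 = 7.84
(-1.5)^2 = 2.25
2.8^2 = 7.84
1.9^2 = 3.61
Sum of squares = 21.54
Penalty = 1.0 * 21.54 = 21.5400

21.5400


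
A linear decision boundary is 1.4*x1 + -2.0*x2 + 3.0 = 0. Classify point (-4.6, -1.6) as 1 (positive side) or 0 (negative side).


Compute 1.4 * -4.6 + -2.0 * -1.6 + 3.0
= -6.44 + 3.2 + 3.0
= -0.24
Since -0.24 < 0, the point is on the negative side.

0


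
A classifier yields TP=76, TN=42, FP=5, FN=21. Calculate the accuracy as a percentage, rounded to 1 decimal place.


Accuracy = (TP + TN) / (TP + TN + FP + FN) * 100
= (76 + 42) / (76 + 42 + 5 + 21)
= 118 / 144
= 0.8194
= 81.9%

81.9


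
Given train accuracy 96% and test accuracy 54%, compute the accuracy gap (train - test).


Gap = train_accuracy - test_accuracy
= 96 - 54
= 42%
This large gap strongly indicates overfitting.

42


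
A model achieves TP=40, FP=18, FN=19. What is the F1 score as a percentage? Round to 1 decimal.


Precision = TP / (TP + FP) = 40 / 58 = 0.6897
Recall = TP / (TP + FN) = 40 / 59 = 0.678
F1 = 2 * P * R / (P + R)
= 2 * 0.6897 * 0.678 / (0.6897 + 0.678)
= 0.9351 / 1.3676
= 0.6838
As percentage: 68.4%

68.4


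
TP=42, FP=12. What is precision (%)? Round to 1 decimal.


Precision = TP / (TP + FP) * 100
= 42 / (42 + 12)
= 42 / 54
= 0.7778
= 77.8%

77.8


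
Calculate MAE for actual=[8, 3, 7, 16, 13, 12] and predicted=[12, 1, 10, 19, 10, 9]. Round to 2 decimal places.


Absolute errors: [4, 2, 3, 3, 3, 3]
Sum of absolute errors = 18
MAE = 18 / 6 = 3.00

3.00


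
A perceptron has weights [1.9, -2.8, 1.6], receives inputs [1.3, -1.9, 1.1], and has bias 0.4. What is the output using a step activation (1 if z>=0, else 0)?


z = w . x + b
= 1.9*1.3 + -2.8*-1.9 + 1.6*1.1 + 0.4
= 2.47 + 5.32 + 1.76 + 0.4
= 9.55 + 0.4
= 9.95
Since z = 9.95 >= 0, output = 1

1


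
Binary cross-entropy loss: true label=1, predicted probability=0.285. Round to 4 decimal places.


For y=1: Loss = -log(p)
= -log(0.285)
= -(-1.2553)
= 1.2553

1.2553


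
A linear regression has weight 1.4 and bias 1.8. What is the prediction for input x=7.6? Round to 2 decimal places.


y = 1.4 * 7.6 + (1.8)
= 10.64 + (1.8)
= 12.44

12.44


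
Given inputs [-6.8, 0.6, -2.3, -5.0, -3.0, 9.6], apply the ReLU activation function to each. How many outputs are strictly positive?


ReLU(x) = max(0, x) for each element:
ReLU(-6.8) = 0
ReLU(0.6) = 0.6
ReLU(-2.3) = 0
ReLU(-5.0) = 0
ReLU(-3.0) = 0
ReLU(9.6) = 9.6
Active neurons (>0): 2

2


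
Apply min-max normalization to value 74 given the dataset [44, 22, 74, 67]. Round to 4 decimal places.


Min = 22, Max = 74
Range = 74 - 22 = 52
Scaled = (x - min) / (max - min)
= (74 - 22) / 52
= 52 / 52
= 1.0000

1.0000


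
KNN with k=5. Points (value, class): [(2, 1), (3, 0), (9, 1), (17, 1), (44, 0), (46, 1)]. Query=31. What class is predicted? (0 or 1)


Distances from query 31:
Point 44 (class 0): distance = 13
Point 17 (class 1): distance = 14
Point 46 (class 1): distance = 15
Point 9 (class 1): distance = 22
Point 3 (class 0): distance = 28
K=5 nearest neighbors: classes = [0, 1, 1, 1, 0]
Votes for class 1: 3 / 5
Majority vote => class 1

1


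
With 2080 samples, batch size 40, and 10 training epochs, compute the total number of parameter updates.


Iterations per epoch = 2080 / 40 = 52
Total updates = iterations_per_epoch * epochs
= 52 * 10
= 520

520


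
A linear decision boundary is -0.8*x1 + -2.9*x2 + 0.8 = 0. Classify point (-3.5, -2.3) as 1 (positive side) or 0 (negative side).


Compute -0.8 * -3.5 + -2.9 * -2.3 + 0.8
= 2.8 + 6.67 + 0.8
= 10.27
Since 10.27 >= 0, the point is on the positive side.

1


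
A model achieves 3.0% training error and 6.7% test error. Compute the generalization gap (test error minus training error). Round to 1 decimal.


Generalization gap = test_error - train_error
= 6.7 - 3.0
= 3.7%
A moderate gap.

3.7


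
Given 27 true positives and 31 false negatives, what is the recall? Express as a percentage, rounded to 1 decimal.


Recall = TP / (TP + FN) * 100
= 27 / (27 + 31)
= 27 / 58
= 0.4655
= 46.6%

46.6


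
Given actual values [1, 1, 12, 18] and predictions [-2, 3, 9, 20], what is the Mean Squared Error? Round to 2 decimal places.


Differences: [3, -2, 3, -2]
Squared errors: [9, 4, 9, 4]
Sum of squared errors = 26
MSE = 26 / 4 = 6.50

6.50


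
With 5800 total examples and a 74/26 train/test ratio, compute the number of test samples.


Train samples = 5800 * 74% = 4292
Test samples = 5800 - 4292
= 1508

1508


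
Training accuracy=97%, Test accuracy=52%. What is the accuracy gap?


Gap = train_accuracy - test_accuracy
= 97 - 52
= 45%
This large gap strongly indicates overfitting.

45


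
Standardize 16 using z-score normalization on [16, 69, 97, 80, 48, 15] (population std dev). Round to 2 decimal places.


Mean = (16 + 69 + 97 + 80 + 48 + 15) / 6 = 54.1667
Variance = sum((x_i - mean)^2) / n = 958.4722
Std = sqrt(958.4722) = 30.9592
Z = (x - mean) / std
= (16 - 54.1667) / 30.9592
= -38.1667 / 30.9592
= -1.23

-1.23


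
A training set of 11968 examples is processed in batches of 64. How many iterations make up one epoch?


Iterations per epoch = dataset_size / batch_size
= 11968 / 64
= 187

187


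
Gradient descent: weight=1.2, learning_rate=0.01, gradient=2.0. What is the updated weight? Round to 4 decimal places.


w_new = w_old - lr * gradient
= 1.2 - 0.01 * 2.0
= 1.2 - (0.02)
= 1.1800

1.1800


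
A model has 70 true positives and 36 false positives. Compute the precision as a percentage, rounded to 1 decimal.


Precision = TP / (TP + FP) * 100
= 70 / (70 + 36)
= 70 / 106
= 0.6604
= 66.0%

66.0


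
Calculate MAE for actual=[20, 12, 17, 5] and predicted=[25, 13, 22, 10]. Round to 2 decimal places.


Absolute errors: [5, 1, 5, 5]
Sum of absolute errors = 16
MAE = 16 / 4 = 4.00

4.00


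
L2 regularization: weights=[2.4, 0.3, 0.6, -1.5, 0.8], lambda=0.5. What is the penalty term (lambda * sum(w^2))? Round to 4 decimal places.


Squaring each weight:
2.4^2 = 5.76
0.3^2 = 0.09
0.6^2 = 0.36
(-1.5)^2 = 2.25
0.8^2 = 0.64
Sum of squares = 9.1
Penalty = 0.5 * 9.1 = 4.5500

4.5500


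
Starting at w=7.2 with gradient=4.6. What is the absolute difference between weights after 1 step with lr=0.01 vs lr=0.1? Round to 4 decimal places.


With lr=0.01: w_new = 7.2 - 0.01 * 4.6 = 7.154
With lr=0.1: w_new = 7.2 - 0.1 * 4.6 = 6.74
Absolute difference = |7.154 - 6.74|
= 0.4140

0.4140


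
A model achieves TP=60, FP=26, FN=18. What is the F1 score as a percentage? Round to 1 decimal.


Precision = TP / (TP + FP) = 60 / 86 = 0.6977
Recall = TP / (TP + FN) = 60 / 78 = 0.7692
F1 = 2 * P * R / (P + R)
= 2 * 0.6977 * 0.7692 / (0.6977 + 0.7692)
= 1.0733 / 1.4669
= 0.7317
As percentage: 73.2%

73.2


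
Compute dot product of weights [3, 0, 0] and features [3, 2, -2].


Element-wise products:
3 * 3 = 9
0 * 2 = 0
0 * -2 = 0
Sum = 9 + 0 + 0
= 9

9


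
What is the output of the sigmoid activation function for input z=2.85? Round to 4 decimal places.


sigmoid(z) = 1 / (1 + exp(-z))
exp(-(2.85)) = exp(-2.85) = 0.0578
1 + 0.0578 = 1.0578
1 / 1.0578 = 0.9453

0.9453


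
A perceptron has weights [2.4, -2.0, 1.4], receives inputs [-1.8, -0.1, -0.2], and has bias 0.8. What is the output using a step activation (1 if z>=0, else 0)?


z = w . x + b
= 2.4*-1.8 + -2.0*-0.1 + 1.4*-0.2 + 0.8
= -4.32 + 0.2 + -0.28 + 0.8
= -4.4 + 0.8
= -3.6
Since z = -3.6 < 0, output = 0

0


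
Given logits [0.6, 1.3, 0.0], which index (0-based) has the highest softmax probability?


Softmax is a monotonic transformation, so it preserves the argmax.
We need to find the index of the maximum logit.
Index 0: 0.6
Index 1: 1.3
Index 2: 0.0
Maximum logit = 1.3 at index 1

1


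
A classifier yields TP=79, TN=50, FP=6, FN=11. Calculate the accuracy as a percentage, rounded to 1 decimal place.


Accuracy = (TP + TN) / (TP + TN + FP + FN) * 100
= (79 + 50) / (79 + 50 + 6 + 11)
= 129 / 146
= 0.8836
= 88.4%

88.4


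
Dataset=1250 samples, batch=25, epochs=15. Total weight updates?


Iterations per epoch = 1250 / 25 = 50
Total updates = iterations_per_epoch * epochs
= 50 * 15
= 750

750


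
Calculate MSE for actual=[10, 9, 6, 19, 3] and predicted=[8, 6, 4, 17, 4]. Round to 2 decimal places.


Differences: [2, 3, 2, 2, -1]
Squared errors: [4, 9, 4, 4, 1]
Sum of squared errors = 22
MSE = 22 / 5 = 4.40

4.40


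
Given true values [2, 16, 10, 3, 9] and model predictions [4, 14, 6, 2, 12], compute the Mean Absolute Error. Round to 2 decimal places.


Absolute errors: [2, 2, 4, 1, 3]
Sum of absolute errors = 12
MAE = 12 / 5 = 2.40

2.40


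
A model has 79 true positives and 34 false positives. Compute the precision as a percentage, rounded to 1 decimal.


Precision = TP / (TP + FP) * 100
= 79 / (79 + 34)
= 79 / 113
= 0.6991
= 69.9%

69.9


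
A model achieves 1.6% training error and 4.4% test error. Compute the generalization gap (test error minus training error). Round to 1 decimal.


Generalization gap = test_error - train_error
= 4.4 - 1.6
= 2.8%
A moderate gap.

2.8


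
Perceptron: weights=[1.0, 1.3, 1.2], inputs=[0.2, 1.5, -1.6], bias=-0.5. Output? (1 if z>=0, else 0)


z = w . x + b
= 1.0*0.2 + 1.3*1.5 + 1.2*-1.6 + -0.5
= 0.2 + 1.95 + -1.92 + -0.5
= 0.23 + -0.5
= -0.27
Since z = -0.27 < 0, output = 0

0


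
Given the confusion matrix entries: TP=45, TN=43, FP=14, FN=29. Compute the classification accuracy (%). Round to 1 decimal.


Accuracy = (TP + TN) / (TP + TN + FP + FN) * 100
= (45 + 43) / (45 + 43 + 14 + 29)
= 88 / 131
= 0.6718
= 67.2%

67.2


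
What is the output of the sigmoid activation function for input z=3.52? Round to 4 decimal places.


sigmoid(z) = 1 / (1 + exp(-z))
exp(-(3.52)) = exp(-3.52) = 0.0296
1 + 0.0296 = 1.0296
1 / 1.0296 = 0.9713

0.9713


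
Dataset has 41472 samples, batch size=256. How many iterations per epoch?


Iterations per epoch = dataset_size / batch_size
= 41472 / 256
= 162

162


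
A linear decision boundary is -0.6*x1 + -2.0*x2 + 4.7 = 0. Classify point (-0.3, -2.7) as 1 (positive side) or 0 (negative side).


Compute -0.6 * -0.3 + -2.0 * -2.7 + 4.7
= 0.18 + 5.4 + 4.7
= 10.28
Since 10.28 >= 0, the point is on the positive side.

1


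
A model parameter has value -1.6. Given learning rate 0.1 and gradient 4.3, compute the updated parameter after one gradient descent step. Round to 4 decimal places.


w_new = w_old - lr * gradient
= -1.6 - 0.1 * 4.3
= -1.6 - (0.43)
= -2.0300

-2.0300


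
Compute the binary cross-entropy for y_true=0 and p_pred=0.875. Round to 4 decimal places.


For y=0: Loss = -log(1-p)
= -log(1 - 0.875)
= -log(0.125)
= -(-2.0794)
= 2.0794

2.0794


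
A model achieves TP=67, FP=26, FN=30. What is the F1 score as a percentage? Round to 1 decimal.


Precision = TP / (TP + FP) = 67 / 93 = 0.7204
Recall = TP / (TP + FN) = 67 / 97 = 0.6907
F1 = 2 * P * R / (P + R)
= 2 * 0.7204 * 0.6907 / (0.7204 + 0.6907)
= 0.9952 / 1.4112
= 0.7053
As percentage: 70.5%

70.5


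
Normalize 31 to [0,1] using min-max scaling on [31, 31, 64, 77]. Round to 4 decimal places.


Min = 31, Max = 77
Range = 77 - 31 = 46
Scaled = (x - min) / (max - min)
= (31 - 31) / 46
= 0 / 46
= 0.0000

0.0000


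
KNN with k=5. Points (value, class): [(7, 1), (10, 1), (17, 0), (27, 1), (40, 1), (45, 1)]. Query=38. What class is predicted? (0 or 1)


Distances from query 38:
Point 40 (class 1): distance = 2
Point 45 (class 1): distance = 7
Point 27 (class 1): distance = 11
Point 17 (class 0): distance = 21
Point 10 (class 1): distance = 28
K=5 nearest neighbors: classes = [1, 1, 1, 0, 1]
Votes for class 1: 4 / 5
Majority vote => class 1

1


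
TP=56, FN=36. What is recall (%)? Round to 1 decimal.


Recall = TP / (TP + FN) * 100
= 56 / (56 + 36)
= 56 / 92
= 0.6087
= 60.9%

60.9


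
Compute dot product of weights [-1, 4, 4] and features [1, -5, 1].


Element-wise products:
-1 * 1 = -1
4 * -5 = -20
4 * 1 = 4
Sum = -1 + -20 + 4
= -17

-17


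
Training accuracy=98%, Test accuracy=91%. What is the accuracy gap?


Gap = train_accuracy - test_accuracy
= 98 - 91
= 7%
This moderate gap may indicate mild overfitting.

7


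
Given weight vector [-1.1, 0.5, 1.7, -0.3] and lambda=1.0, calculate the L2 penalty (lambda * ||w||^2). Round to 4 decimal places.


Squaring each weight:
(-1.1)^2 = 1.21
0.5^2 = 0.25
1.7^2 = 2.89
(-0.3)^2 = 0.09
Sum of squares = 4.44
Penalty = 1.0 * 4.44 = 4.4400

4.4400


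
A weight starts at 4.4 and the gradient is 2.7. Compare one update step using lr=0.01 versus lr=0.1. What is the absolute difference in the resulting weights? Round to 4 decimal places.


With lr=0.01: w_new = 4.4 - 0.01 * 2.7 = 4.373
With lr=0.1: w_new = 4.4 - 0.1 * 2.7 = 4.13
Absolute difference = |4.373 - 4.13|
= 0.2430

0.2430


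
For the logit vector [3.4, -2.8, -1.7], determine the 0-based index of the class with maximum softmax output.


Softmax is a monotonic transformation, so it preserves the argmax.
We need to find the index of the maximum logit.
Index 0: 3.4
Index 1: -2.8
Index 2: -1.7
Maximum logit = 3.4 at index 0

0


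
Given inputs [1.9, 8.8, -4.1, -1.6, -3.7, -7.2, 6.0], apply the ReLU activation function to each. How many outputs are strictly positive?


ReLU(x) = max(0, x) for each element:
ReLU(1.9) = 1.9
ReLU(8.8) = 8.8
ReLU(-4.1) = 0
ReLU(-1.6) = 0
ReLU(-3.7) = 0
ReLU(-7.2) = 0
ReLU(6.0) = 6.0
Active neurons (>0): 3

3


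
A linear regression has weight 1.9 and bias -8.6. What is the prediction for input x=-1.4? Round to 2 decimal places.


y = 1.9 * -1.4 + (-8.6)
= -2.66 + (-8.6)
= -11.26

-11.26


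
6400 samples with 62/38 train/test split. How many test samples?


Train samples = 6400 * 62% = 3968
Test samples = 6400 - 3968
= 2432

2432


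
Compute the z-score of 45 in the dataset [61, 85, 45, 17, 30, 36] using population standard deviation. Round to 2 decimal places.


Mean = (61 + 85 + 45 + 17 + 30 + 36) / 6 = 45.6667
Variance = sum((x_i - mean)^2) / n = 490.5556
Std = sqrt(490.5556) = 22.1485
Z = (x - mean) / std
= (45 - 45.6667) / 22.1485
= -0.6667 / 22.1485
= -0.03

-0.03


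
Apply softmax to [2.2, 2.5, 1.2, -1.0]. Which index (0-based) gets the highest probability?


Softmax is a monotonic transformation, so it preserves the argmax.
We need to find the index of the maximum logit.
Index 0: 2.2
Index 1: 2.5
Index 2: 1.2
Index 3: -1.0
Maximum logit = 2.5 at index 1

1


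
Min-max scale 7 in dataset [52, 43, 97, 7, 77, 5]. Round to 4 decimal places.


Min = 5, Max = 97
Range = 97 - 5 = 92
Scaled = (x - min) / (max - min)
= (7 - 5) / 92
= 2 / 92
= 0.0217

0.0217


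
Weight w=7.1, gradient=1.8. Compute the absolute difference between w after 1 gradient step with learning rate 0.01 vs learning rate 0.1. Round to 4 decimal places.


With lr=0.01: w_new = 7.1 - 0.01 * 1.8 = 7.082
With lr=0.1: w_new = 7.1 - 0.1 * 1.8 = 6.92
Absolute difference = |7.082 - 6.92|
= 0.1620

0.1620


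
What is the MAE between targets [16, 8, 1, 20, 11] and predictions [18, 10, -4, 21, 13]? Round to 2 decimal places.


Absolute errors: [2, 2, 5, 1, 2]
Sum of absolute errors = 12
MAE = 12 / 5 = 2.40

2.40


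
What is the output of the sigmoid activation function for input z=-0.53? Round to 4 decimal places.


sigmoid(z) = 1 / (1 + exp(-z))
exp(-(-0.53)) = exp(0.53) = 1.6989
1 + 1.6989 = 2.6989
1 / 2.6989 = 0.3705

0.3705


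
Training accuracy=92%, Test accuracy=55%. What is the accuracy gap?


Gap = train_accuracy - test_accuracy
= 92 - 55
= 37%
This large gap strongly indicates overfitting.

37


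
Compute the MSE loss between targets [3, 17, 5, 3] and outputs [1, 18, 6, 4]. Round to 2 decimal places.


Differences: [2, -1, -1, -1]
Squared errors: [4, 1, 1, 1]
Sum of squared errors = 7
MSE = 7 / 4 = 1.75

1.75


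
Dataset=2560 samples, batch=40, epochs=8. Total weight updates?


Iterations per epoch = 2560 / 40 = 64
Total updates = iterations_per_epoch * epochs
= 64 * 8
= 512

512


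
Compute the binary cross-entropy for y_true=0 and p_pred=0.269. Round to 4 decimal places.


For y=0: Loss = -log(1-p)
= -log(1 - 0.269)
= -log(0.731)
= -(-0.3133)
= 0.3133

0.3133


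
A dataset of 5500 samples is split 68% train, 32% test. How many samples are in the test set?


Train samples = 5500 * 68% = 3740
Test samples = 5500 - 3740
= 1760

1760


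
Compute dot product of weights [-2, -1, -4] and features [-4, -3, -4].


Element-wise products:
-2 * -4 = 8
-1 * -3 = 3
-4 * -4 = 16
Sum = 8 + 3 + 16
= 27

27


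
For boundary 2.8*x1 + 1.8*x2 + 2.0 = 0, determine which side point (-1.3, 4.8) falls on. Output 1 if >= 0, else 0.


Compute 2.8 * -1.3 + 1.8 * 4.8 + 2.0
= -3.64 + 8.64 + 2.0
= 7.0
Since 7.0 >= 0, the point is on the positive side.

1


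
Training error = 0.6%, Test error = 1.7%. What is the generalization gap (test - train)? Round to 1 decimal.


Generalization gap = test_error - train_error
= 1.7 - 0.6
= 1.1%
A small gap suggests good generalization.

1.1


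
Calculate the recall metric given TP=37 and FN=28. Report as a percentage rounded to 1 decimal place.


Recall = TP / (TP + FN) * 100
= 37 / (37 + 28)
= 37 / 65
= 0.5692
= 56.9%

56.9


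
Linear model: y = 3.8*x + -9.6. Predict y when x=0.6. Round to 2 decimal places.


y = 3.8 * 0.6 + (-9.6)
= 2.28 + (-9.6)
= -7.32

-7.32


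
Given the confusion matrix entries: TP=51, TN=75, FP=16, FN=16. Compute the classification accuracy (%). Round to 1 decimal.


Accuracy = (TP + TN) / (TP + TN + FP + FN) * 100
= (51 + 75) / (51 + 75 + 16 + 16)
= 126 / 158
= 0.7975
= 79.7%

79.7


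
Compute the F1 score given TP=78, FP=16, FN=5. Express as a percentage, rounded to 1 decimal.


Precision = TP / (TP + FP) = 78 / 94 = 0.8298
Recall = TP / (TP + FN) = 78 / 83 = 0.9398
F1 = 2 * P * R / (P + R)
= 2 * 0.8298 * 0.9398 / (0.8298 + 0.9398)
= 1.5596 / 1.7695
= 0.8814
As percentage: 88.1%

88.1


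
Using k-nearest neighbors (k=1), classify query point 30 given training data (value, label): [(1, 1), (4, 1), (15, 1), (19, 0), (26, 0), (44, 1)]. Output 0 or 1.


Distances from query 30:
Point 26 (class 0): distance = 4
K=1 nearest neighbors: classes = [0]
Votes for class 1: 0 / 1
Majority vote => class 0

0


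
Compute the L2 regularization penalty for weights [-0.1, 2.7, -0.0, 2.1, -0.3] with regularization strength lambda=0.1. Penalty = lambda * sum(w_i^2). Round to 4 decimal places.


Squaring each weight:
(-0.1)^2 = 0.01
2.7^2 = 7.29
(-0.0)^2 = 0.0
2.1^2 = 4.41
(-0.3)^2 = 0.09
Sum of squares = 11.8
Penalty = 0.1 * 11.8 = 1.1800

1.1800


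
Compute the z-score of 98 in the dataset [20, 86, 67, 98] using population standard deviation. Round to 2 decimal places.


Mean = (20 + 86 + 67 + 98) / 4 = 67.75
Variance = sum((x_i - mean)^2) / n = 882.1875
Std = sqrt(882.1875) = 29.7016
Z = (x - mean) / std
= (98 - 67.75) / 29.7016
= 30.25 / 29.7016
= 1.02

1.02


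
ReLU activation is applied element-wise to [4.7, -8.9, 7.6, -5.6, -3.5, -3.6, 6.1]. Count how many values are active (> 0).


ReLU(x) = max(0, x) for each element:
ReLU(4.7) = 4.7
ReLU(-8.9) = 0
ReLU(7.6) = 7.6
ReLU(-5.6) = 0
ReLU(-3.5) = 0
ReLU(-3.6) = 0
ReLU(6.1) = 6.1
Active neurons (>0): 3

3


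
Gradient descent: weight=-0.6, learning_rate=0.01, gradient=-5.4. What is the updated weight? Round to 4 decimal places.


w_new = w_old - lr * gradient
= -0.6 - 0.01 * -5.4
= -0.6 - (-0.054)
= -0.5460

-0.5460


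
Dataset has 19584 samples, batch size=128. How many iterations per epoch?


Iterations per epoch = dataset_size / batch_size
= 19584 / 128
= 153

153


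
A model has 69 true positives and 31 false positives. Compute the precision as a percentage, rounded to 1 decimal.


Precision = TP / (TP + FP) * 100
= 69 / (69 + 31)
= 69 / 100
= 0.69
= 69.0%

69.0


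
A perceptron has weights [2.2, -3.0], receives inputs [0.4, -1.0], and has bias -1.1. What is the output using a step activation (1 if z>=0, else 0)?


z = w . x + b
= 2.2*0.4 + -3.0*-1.0 + -1.1
= 0.88 + 3.0 + -1.1
= 3.88 + -1.1
= 2.78
Since z = 2.78 >= 0, output = 1

1


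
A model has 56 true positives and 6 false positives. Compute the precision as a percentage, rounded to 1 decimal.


Precision = TP / (TP + FP) * 100
= 56 / (56 + 6)
= 56 / 62
= 0.9032
= 90.3%

90.3


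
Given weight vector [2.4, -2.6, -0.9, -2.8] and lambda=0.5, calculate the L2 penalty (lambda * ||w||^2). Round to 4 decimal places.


Squaring each weight:
2.4^2 = 5.76
(-2.6)^2 = 6.76
(-0.9)^2 = 0.81
(-2.8)^2 = 7.84
Sum of squares = 21.17
Penalty = 0.5 * 21.17 = 10.5850

10.5850


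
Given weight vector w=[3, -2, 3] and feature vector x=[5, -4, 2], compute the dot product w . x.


Element-wise products:
3 * 5 = 15
-2 * -4 = 8
3 * 2 = 6
Sum = 15 + 8 + 6
= 29

29


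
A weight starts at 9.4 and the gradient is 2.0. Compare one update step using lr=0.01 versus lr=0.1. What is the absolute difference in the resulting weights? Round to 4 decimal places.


With lr=0.01: w_new = 9.4 - 0.01 * 2.0 = 9.38
With lr=0.1: w_new = 9.4 - 0.1 * 2.0 = 9.2
Absolute difference = |9.38 - 9.2|
= 0.1800

0.1800


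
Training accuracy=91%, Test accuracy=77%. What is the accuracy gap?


Gap = train_accuracy - test_accuracy
= 91 - 77
= 14%
This gap suggests the model is overfitting.

14


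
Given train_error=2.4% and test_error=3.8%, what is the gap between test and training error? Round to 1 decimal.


Generalization gap = test_error - train_error
= 3.8 - 2.4
= 1.4%
A small gap suggests good generalization.

1.4


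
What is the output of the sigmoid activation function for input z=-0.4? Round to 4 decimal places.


sigmoid(z) = 1 / (1 + exp(-z))
exp(-(-0.4)) = exp(0.4) = 1.4918
1 + 1.4918 = 2.4918
1 / 2.4918 = 0.4013

0.4013


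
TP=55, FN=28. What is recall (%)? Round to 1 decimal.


Recall = TP / (TP + FN) * 100
= 55 / (55 + 28)
= 55 / 83
= 0.6627
= 66.3%

66.3


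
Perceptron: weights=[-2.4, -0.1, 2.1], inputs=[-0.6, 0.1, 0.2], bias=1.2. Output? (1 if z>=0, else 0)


z = w . x + b
= -2.4*-0.6 + -0.1*0.1 + 2.1*0.2 + 1.2
= 1.44 + -0.01 + 0.42 + 1.2
= 1.85 + 1.2
= 3.05
Since z = 3.05 >= 0, output = 1

1


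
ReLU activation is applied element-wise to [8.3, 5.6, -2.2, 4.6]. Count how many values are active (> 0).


ReLU(x) = max(0, x) for each element:
ReLU(8.3) = 8.3
ReLU(5.6) = 5.6
ReLU(-2.2) = 0
ReLU(4.6) = 4.6
Active neurons (>0): 3

3


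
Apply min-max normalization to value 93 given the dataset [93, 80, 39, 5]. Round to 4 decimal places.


Min = 5, Max = 93
Range = 93 - 5 = 88
Scaled = (x - min) / (max - min)
= (93 - 5) / 88
= 88 / 88
= 1.0000

1.0000


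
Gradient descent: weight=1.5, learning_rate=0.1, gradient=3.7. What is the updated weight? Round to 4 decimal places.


w_new = w_old - lr * gradient
= 1.5 - 0.1 * 3.7
= 1.5 - (0.37)
= 1.1300

1.1300


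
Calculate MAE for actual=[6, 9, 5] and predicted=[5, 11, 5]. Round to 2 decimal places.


Absolute errors: [1, 2, 0]
Sum of absolute errors = 3
MAE = 3 / 3 = 1.00

1.00


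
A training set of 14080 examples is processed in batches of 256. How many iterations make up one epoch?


Iterations per epoch = dataset_size / batch_size
= 14080 / 256
= 55

55


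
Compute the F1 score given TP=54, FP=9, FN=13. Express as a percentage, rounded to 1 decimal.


Precision = TP / (TP + FP) = 54 / 63 = 0.8571
Recall = TP / (TP + FN) = 54 / 67 = 0.806
F1 = 2 * P * R / (P + R)
= 2 * 0.8571 * 0.806 / (0.8571 + 0.806)
= 1.3817 / 1.6631
= 0.8308
As percentage: 83.1%

83.1


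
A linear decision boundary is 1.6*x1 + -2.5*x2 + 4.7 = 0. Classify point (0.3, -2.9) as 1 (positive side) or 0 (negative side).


Compute 1.6 * 0.3 + -2.5 * -2.9 + 4.7
= 0.48 + 7.25 + 4.7
= 12.43
Since 12.43 >= 0, the point is on the positive side.

1


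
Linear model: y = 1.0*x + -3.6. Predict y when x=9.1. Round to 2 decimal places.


y = 1.0 * 9.1 + (-3.6)
= 9.1 + (-3.6)
= 5.50

5.50


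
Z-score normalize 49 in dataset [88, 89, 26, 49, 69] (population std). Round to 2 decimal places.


Mean = (88 + 89 + 26 + 49 + 69) / 5 = 64.2
Variance = sum((x_i - mean)^2) / n = 578.96
Std = sqrt(578.96) = 24.0616
Z = (x - mean) / std
= (49 - 64.2) / 24.0616
= -15.2 / 24.0616
= -0.63

-0.63


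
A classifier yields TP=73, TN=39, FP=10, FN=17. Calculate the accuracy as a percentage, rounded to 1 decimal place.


Accuracy = (TP + TN) / (TP + TN + FP + FN) * 100
= (73 + 39) / (73 + 39 + 10 + 17)
= 112 / 139
= 0.8058
= 80.6%

80.6


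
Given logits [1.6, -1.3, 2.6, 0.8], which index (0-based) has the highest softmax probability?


Softmax is a monotonic transformation, so it preserves the argmax.
We need to find the index of the maximum logit.
Index 0: 1.6
Index 1: -1.3
Index 2: 2.6
Index 3: 0.8
Maximum logit = 2.6 at index 2

2


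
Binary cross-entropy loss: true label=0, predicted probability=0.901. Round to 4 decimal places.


For y=0: Loss = -log(1-p)
= -log(1 - 0.901)
= -log(0.099)
= -(-2.3126)
= 2.3126

2.3126


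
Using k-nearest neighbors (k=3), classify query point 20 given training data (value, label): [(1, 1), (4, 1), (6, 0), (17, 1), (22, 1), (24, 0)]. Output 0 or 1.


Distances from query 20:
Point 22 (class 1): distance = 2
Point 17 (class 1): distance = 3
Point 24 (class 0): distance = 4
K=3 nearest neighbors: classes = [1, 1, 0]
Votes for class 1: 2 / 3
Majority vote => class 1

1


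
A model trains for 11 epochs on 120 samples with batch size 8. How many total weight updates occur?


Iterations per epoch = 120 / 8 = 15
Total updates = iterations_per_epoch * epochs
= 15 * 11
= 165

165


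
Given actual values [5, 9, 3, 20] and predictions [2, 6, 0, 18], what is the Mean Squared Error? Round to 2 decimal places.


Differences: [3, 3, 3, 2]
Squared errors: [9, 9, 9, 4]
Sum of squared errors = 31
MSE = 31 / 4 = 7.75

7.75


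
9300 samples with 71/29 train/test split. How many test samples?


Train samples = 9300 * 71% = 6603
Test samples = 9300 - 6603
= 2697

2697


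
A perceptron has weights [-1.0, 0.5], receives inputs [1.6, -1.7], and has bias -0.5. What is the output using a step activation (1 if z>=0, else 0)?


z = w . x + b
= -1.0*1.6 + 0.5*-1.7 + -0.5
= -1.6 + -0.85 + -0.5
= -2.45 + -0.5
= -2.95
Since z = -2.95 < 0, output = 0

0


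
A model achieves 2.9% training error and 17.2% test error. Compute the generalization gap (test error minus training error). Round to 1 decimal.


Generalization gap = test_error - train_error
= 17.2 - 2.9
= 14.3%
A large gap suggests overfitting.

14.3
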